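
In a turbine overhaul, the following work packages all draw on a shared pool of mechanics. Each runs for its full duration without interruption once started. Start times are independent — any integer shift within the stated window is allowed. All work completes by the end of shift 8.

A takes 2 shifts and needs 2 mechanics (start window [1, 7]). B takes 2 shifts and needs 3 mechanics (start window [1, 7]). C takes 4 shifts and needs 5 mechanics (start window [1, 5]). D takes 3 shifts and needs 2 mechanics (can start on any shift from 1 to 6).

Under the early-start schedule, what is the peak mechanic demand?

Early-start schedule: A@1, B@1, C@1, D@1.
Load per shift: shift 1: 12, shift 2: 12, shift 3: 7, shift 4: 5, shift 5: 0, shift 6: 0, shift 7: 0, shift 8: 0.
Peak is 12.

12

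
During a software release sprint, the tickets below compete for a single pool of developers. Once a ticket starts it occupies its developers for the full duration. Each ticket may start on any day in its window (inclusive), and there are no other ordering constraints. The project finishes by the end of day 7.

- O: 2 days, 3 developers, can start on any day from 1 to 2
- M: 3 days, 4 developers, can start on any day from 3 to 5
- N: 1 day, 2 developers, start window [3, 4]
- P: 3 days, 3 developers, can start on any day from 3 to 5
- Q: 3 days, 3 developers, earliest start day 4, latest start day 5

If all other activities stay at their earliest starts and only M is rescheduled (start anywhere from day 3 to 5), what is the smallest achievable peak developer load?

10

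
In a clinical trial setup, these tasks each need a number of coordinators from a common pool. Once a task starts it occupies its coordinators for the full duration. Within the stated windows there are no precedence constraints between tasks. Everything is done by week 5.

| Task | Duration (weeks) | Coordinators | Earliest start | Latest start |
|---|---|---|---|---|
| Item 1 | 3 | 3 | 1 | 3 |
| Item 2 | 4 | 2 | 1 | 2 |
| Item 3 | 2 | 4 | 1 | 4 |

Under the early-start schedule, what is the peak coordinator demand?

9

Early-start schedule: Item 1@1, Item 2@1, Item 3@1.
Load per week: week 1: 9, week 2: 9, week 3: 5, week 4: 2, week 5: 0.
Peak is 9.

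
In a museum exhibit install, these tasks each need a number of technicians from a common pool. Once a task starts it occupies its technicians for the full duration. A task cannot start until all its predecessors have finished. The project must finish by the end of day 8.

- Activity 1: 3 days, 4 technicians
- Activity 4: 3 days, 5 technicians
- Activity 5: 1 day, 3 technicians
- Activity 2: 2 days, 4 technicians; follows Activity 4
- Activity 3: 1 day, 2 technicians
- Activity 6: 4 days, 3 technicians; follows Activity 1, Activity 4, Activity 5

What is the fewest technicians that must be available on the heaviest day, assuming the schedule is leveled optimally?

9

Early-start (Activity 1@1, Activity 4@1, Activity 5@1, Activity 2@4, Activity 3@1, Activity 6@4) gives peak 14: d1:14  d2:9  d3:9  d4:7  d5:7  d6:3  d7:3  d8:0.
Shift Activity 5→4, Activity 3→4, Activity 6→5.
Schedule Activity 1@1, Activity 4@1, Activity 5@4, Activity 2@4, Activity 3@4, Activity 6@5: d1:9  d2:9  d3:9  d4:9  d5:7  d6:3  d7:3  d8:3 — peak 9.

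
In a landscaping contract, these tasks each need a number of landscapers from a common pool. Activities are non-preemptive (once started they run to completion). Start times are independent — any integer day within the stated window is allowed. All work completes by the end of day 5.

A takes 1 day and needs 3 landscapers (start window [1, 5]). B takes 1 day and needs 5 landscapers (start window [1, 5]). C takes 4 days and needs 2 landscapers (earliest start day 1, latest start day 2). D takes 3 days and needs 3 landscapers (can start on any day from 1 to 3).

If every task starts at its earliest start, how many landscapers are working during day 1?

At early start, day 1 has: A, B, C, D.
Demand: 3 + 5 + 2 + 3 = 13.

13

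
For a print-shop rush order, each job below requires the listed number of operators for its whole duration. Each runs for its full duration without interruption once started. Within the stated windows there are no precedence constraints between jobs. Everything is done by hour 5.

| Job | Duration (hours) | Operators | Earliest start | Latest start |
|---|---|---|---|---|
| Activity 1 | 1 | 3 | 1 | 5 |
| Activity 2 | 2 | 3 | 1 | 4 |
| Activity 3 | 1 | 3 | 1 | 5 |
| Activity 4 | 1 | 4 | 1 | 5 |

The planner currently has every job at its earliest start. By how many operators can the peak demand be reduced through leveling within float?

Early-start peak: h1:13  h2:3  h3:0  h4:0  h5:0 ⇒ 13.
Leveled (Activity 1@1, Activity 2@2, Activity 3@4, Activity 4@5): h1:3  h2:3  h3:3  h4:3  h5:4 ⇒ 4.
Reduction 13 − 4 = 9.

9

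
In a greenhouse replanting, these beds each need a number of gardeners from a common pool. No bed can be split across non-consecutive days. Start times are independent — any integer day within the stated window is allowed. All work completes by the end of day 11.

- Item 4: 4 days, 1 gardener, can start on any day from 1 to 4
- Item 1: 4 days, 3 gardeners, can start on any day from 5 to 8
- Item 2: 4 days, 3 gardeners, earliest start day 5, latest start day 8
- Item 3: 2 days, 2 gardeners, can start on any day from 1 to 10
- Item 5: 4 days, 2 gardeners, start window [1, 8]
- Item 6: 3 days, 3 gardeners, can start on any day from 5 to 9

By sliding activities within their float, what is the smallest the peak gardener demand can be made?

6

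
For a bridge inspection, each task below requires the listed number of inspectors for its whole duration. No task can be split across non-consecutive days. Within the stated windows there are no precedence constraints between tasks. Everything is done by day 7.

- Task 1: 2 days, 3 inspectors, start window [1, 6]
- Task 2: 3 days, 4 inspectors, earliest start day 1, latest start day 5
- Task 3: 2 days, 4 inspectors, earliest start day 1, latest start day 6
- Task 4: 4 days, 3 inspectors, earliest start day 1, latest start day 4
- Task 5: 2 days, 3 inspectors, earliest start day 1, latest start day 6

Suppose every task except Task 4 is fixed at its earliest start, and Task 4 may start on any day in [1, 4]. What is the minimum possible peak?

Task 4@1: d1:17  d2:17  d3:7  d4:3  d5:0  d6:0  d7:0 → peak 17
Task 4@2: d1:14  d2:17  d3:7  d4:3  d5:3  d6:0  d7:0 → peak 17
Task 4@3: d1:14  d2:14  d3:7  d4:3  d5:3  d6:3  d7:0 → peak 14
Task 4@4: d1:14  d2:14  d3:4  d4:3  d5:3  d6:3  d7:3 → peak 14
Best is Task 4@3, peak 14.

14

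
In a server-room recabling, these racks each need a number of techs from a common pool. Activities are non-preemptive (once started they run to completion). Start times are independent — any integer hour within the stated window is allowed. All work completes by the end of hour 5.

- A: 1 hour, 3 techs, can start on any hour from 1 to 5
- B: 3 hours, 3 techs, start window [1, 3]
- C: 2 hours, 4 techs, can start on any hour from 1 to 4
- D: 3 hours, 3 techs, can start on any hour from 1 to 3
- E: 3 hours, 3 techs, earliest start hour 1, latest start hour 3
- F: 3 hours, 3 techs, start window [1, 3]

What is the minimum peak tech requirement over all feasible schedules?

12

Early-start (A@1, B@1, C@1, D@1, E@1, F@1) gives peak 19: h1:19  h2:16  h3:12  h4:0  h5:0.
Shift D→2, E→3, F→3.
Schedule A@1, B@1, C@1, D@2, E@3, F@3: h1:10  h2:10  h3:12  h4:9  h5:6 — peak 12.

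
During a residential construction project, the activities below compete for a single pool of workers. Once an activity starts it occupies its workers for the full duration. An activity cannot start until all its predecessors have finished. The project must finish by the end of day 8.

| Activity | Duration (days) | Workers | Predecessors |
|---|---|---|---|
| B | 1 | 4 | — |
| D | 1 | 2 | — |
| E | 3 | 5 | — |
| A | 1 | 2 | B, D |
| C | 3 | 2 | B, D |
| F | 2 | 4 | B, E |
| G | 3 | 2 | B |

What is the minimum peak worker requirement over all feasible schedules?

Early-start (B@1, D@1, E@1, A@2, C@2, F@4, G@2) gives peak 11: d1:11  d2:11  d3:9  d4:8  d5:4  d6:0  d7:0  d8:0.
Shift E→2, C→3, F→5, G→6.
Schedule B@1, D@1, E@2, A@2, C@3, F@5, G@6: d1:6  d2:7  d3:7  d4:7  d5:6  d6:6  d7:2  d8:2 — peak 7.

7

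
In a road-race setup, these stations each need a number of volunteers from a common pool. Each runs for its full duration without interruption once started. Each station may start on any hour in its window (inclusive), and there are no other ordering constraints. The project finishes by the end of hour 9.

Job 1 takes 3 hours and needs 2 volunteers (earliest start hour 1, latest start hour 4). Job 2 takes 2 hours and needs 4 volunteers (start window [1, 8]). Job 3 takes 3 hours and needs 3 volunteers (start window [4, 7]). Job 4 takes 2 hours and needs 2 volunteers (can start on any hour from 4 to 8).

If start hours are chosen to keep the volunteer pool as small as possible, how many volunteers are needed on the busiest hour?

Early-start (Job 1@1, Job 2@1, Job 3@4, Job 4@4) gives peak 6: h1:6  h2:6  h3:2  h4:5  h5:5  h6:3  h7:0  h8:0  h9:0.
Shift Job 1→3, Job 3→6.
Schedule Job 1@3, Job 2@1, Job 3@6, Job 4@4: h1:4  h2:4  h3:2  h4:4  h5:4  h6:3  h7:3  h8:3  h9:0 — peak 4.

4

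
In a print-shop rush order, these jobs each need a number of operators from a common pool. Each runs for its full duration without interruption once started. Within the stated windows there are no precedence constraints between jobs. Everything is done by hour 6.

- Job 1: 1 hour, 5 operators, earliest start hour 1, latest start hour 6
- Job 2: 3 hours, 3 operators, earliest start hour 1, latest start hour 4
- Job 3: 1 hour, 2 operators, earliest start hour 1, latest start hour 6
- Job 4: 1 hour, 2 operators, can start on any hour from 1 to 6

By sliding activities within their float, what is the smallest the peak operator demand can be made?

5

Early-start (Job 1@1, Job 2@1, Job 3@1, Job 4@1) gives peak 12: h1:12  h2:3  h3:3  h4:0  h5:0  h6:0.
Shift Job 2→2, Job 3→2, Job 4→3.
Schedule Job 1@1, Job 2@2, Job 3@2, Job 4@3: h1:5  h2:5  h3:5  h4:3  h5:0  h6:0 — peak 5.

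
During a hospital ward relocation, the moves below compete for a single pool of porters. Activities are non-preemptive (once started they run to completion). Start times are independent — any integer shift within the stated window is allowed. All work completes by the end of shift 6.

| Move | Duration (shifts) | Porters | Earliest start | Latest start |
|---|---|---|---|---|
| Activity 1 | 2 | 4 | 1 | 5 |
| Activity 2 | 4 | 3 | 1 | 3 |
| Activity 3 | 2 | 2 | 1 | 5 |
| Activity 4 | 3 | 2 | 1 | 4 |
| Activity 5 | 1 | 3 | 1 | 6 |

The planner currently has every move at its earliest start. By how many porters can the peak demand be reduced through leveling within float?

8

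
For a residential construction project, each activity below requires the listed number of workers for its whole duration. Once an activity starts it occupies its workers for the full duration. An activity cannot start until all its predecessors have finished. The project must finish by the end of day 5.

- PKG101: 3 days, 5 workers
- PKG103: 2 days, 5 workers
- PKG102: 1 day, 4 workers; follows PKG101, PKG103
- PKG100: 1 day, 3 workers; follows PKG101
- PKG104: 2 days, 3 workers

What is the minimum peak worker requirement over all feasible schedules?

10

Early-start (PKG101@1, PKG103@1, PKG102@4, PKG100@4, PKG104@1) gives peak 13: d1:13  d2:13  d3:5  d4:7  d5:0.
Shift PKG104→3.
Schedule PKG101@1, PKG103@1, PKG102@4, PKG100@4, PKG104@3: d1:10  d2:10  d3:8  d4:10  d5:0 — peak 10.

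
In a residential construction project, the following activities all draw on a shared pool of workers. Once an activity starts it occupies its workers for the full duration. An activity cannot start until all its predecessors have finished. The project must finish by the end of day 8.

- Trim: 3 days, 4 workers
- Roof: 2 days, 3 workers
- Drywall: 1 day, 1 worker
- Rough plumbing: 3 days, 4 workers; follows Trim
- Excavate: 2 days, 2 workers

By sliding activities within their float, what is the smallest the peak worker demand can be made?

5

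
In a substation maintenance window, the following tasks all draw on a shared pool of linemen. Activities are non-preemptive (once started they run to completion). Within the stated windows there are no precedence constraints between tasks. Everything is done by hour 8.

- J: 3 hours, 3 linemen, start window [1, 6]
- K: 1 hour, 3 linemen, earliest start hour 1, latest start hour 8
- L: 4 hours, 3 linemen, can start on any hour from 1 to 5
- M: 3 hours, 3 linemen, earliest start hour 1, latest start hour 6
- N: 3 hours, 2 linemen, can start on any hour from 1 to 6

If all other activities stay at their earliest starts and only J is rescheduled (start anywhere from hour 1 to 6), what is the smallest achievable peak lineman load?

11

J@1: h1:14  h2:11  h3:11  h4:3  h5:0  h6:0  h7:0  h8:0 → peak 14
J@2: h1:11  h2:11  h3:11  h4:6  h5:0  h6:0  h7:0  h8:0 → peak 11
J@3: h1:11  h2:8  h3:11  h4:6  h5:3  h6:0  h7:0  h8:0 → peak 11
J@4: h1:11  h2:8  h3:8  h4:6  h5:3  h6:3  h7:0  h8:0 → peak 11
J@5: h1:11  h2:8  h3:8  h4:3  h5:3  h6:3  h7:3  h8:0 → peak 11
J@6: h1:11  h2:8  h3:8  h4:3  h5:0  h6:3  h7:3  h8:3 → peak 11
Best is J@2, peak 11.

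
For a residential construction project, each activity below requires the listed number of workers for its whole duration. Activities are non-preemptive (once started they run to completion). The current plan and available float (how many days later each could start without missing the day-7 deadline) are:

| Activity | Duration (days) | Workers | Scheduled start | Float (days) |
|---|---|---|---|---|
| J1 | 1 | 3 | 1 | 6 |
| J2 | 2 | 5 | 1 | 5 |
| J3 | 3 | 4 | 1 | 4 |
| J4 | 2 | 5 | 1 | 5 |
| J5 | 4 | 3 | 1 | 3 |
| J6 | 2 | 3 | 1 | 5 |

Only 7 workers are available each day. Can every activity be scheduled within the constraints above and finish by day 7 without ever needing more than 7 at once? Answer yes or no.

no

Total worker-days = 53; over 7 days the average is 53/7 > 7, so some day must exceed 7.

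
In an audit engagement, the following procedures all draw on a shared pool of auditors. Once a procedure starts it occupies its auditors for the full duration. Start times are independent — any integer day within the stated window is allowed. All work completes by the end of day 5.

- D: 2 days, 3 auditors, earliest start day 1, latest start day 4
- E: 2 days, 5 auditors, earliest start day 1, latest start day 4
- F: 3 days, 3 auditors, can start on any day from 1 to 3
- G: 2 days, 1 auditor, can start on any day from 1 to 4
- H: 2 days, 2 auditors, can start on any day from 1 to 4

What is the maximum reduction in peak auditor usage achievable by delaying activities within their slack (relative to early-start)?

Early-start peak: d1:14  d2:14  d3:3  d4:0  d5:0 ⇒ 14.
Leveled (D@1, E@4, F@1, G@1, H@3): d1:7  d2:7  d3:5  d4:7  d5:5 ⇒ 7.
Reduction 14 − 7 = 7.

7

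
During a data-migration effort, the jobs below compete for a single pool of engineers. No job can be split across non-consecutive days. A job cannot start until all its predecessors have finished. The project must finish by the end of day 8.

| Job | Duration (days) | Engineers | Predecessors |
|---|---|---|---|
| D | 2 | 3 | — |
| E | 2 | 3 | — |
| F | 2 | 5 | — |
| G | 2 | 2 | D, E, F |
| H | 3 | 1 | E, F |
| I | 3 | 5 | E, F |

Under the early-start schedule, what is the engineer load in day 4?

At early start, day 4 has: G, H, I.
Demand: 2 + 1 + 5 = 8.

8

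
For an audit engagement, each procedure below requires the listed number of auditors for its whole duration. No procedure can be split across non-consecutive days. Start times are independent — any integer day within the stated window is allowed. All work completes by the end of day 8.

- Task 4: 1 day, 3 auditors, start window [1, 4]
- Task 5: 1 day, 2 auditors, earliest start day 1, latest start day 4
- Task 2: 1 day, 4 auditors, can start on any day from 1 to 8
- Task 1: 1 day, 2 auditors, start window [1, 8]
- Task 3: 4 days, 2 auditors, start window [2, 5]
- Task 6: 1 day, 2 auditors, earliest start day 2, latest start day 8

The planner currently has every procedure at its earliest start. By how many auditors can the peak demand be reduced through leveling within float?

7

Early-start peak: d1:11  d2:4  d3:2  d4:2  d5:2  d6:0  d7:0  d8:0 ⇒ 11.
Leveled (Task 4@1, Task 5@2, Task 2@3, Task 1@2, Task 3@4, Task 6@4): d1:3  d2:4  d3:4  d4:4  d5:2  d6:2  d7:2  d8:0 ⇒ 4.
Reduction 11 − 4 = 7.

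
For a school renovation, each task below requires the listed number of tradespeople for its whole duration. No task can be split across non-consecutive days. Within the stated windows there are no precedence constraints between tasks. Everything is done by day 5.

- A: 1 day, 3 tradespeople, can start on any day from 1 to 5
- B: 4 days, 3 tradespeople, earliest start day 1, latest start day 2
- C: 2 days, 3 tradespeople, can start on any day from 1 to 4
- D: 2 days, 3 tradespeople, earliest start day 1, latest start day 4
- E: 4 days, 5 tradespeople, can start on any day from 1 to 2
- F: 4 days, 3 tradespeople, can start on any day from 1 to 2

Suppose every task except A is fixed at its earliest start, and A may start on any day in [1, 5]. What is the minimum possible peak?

A@1: d1:20  d2:17  d3:11  d4:11  d5:0 → peak 20
A@2: d1:17  d2:20  d3:11  d4:11  d5:0 → peak 20
A@3: d1:17  d2:17  d3:14  d4:11  d5:0 → peak 17
A@4: d1:17  d2:17  d3:11  d4:14  d5:0 → peak 17
A@5: d1:17  d2:17  d3:11  d4:11  d5:3 → peak 17
Best is A@3, peak 17.

17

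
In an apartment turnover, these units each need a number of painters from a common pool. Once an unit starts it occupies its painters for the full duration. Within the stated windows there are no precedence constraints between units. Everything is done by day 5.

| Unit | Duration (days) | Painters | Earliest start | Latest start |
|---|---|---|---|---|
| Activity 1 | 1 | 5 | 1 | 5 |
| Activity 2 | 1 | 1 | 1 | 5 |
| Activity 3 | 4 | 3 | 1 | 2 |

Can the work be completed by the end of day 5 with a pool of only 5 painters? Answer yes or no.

yes

Schedule Activity 1@1, Activity 2@2, Activity 3@2: d1:5  d2:4  d3:3  d4:3  d5:3 — peak 5 ≤ 5.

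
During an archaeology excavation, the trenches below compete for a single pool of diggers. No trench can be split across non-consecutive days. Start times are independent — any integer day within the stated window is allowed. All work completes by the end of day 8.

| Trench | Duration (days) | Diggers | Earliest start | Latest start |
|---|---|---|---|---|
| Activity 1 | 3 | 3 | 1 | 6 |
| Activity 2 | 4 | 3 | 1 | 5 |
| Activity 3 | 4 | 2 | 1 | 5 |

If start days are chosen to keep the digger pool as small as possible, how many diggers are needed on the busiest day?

5

Early-start (Activity 1@1, Activity 2@1, Activity 3@1) gives peak 8: d1:8  d2:8  d3:8  d4:5  d5:0  d6:0  d7:0  d8:0.
Shift Activity 2→4.
Schedule Activity 1@1, Activity 2@4, Activity 3@1: d1:5  d2:5  d3:5  d4:5  d5:3  d6:3  d7:3  d8:0 — peak 5.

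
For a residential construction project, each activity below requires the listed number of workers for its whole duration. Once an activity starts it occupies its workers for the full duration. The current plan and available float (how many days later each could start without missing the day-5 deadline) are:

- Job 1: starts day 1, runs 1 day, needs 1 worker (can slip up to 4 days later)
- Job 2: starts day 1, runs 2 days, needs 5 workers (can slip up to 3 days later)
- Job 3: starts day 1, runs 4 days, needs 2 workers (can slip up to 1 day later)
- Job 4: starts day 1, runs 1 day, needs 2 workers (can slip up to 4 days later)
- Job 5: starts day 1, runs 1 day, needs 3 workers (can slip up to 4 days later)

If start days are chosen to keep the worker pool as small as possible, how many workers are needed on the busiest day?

7

Early-start (Job 1@1, Job 2@1, Job 3@1, Job 4@1, Job 5@1) gives peak 13: d1:13  d2:7  d3:2  d4:2  d5:0.
Shift Job 3→2, Job 4→3, Job 5→3.
Schedule Job 1@1, Job 2@1, Job 3@2, Job 4@3, Job 5@3: d1:6  d2:7  d3:7  d4:2  d5:2 — peak 7.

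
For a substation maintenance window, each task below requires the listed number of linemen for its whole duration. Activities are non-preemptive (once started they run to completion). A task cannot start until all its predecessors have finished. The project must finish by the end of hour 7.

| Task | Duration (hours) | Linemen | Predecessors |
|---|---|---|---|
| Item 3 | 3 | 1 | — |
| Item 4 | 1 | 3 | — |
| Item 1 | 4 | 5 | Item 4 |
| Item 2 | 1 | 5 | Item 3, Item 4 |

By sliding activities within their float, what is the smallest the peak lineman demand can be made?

6

Early-start (Item 3@1, Item 4@1, Item 1@2, Item 2@4) gives peak 10: h1:4  h2:6  h3:6  h4:10  h5:5  h6:0  h7:0.
Shift Item 2→6.
Schedule Item 3@1, Item 4@1, Item 1@2, Item 2@6: h1:4  h2:6  h3:6  h4:5  h5:5  h6:5  h7:0 — peak 6.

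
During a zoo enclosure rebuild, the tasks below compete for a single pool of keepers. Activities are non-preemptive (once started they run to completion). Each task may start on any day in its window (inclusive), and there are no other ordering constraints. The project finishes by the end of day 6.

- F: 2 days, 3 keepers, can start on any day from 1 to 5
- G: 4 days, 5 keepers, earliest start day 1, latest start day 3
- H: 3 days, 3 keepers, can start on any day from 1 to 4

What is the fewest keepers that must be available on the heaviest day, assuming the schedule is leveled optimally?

8

Early-start (F@1, G@1, H@1) gives peak 11: d1:11  d2:11  d3:8  d4:5  d5:0  d6:0.
Shift H→3.
Schedule F@1, G@1, H@3: d1:8  d2:8  d3:8  d4:8  d5:3  d6:0 — peak 8.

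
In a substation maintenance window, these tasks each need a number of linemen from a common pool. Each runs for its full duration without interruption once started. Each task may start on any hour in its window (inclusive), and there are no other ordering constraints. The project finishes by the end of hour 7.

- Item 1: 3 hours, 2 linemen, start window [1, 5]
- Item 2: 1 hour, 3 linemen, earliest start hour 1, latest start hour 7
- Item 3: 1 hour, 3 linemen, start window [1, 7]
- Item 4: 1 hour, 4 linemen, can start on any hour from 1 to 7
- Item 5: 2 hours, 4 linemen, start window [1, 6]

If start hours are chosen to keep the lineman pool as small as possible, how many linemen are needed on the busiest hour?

5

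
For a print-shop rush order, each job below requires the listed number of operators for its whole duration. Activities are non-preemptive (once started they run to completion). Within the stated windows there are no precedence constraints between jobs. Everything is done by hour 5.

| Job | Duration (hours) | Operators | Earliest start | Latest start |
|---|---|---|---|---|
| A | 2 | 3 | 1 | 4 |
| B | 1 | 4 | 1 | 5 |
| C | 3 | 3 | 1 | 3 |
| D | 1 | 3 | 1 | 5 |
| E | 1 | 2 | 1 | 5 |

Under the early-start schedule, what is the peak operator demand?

Early-start schedule: A@1, B@1, C@1, D@1, E@1.
Load per hour: hour 1: 15, hour 2: 6, hour 3: 3, hour 4: 0, hour 5: 0.
Peak is 15.

15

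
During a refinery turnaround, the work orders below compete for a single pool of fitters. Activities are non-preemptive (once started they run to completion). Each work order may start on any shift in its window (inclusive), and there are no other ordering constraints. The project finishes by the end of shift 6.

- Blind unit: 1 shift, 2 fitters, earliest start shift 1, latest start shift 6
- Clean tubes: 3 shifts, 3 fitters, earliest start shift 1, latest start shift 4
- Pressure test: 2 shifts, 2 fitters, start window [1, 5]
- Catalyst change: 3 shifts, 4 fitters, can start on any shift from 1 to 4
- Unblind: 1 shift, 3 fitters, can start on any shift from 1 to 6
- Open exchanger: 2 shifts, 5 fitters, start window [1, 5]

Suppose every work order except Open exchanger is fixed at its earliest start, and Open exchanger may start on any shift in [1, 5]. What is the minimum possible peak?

14

Open exchanger@1: s1:19  s2:14  s3:7  s4:0  s5:0  s6:0 → peak 19
Open exchanger@2: s1:14  s2:14  s3:12  s4:0  s5:0  s6:0 → peak 14
Open exchanger@3: s1:14  s2:9  s3:12  s4:5  s5:0  s6:0 → peak 14
Open exchanger@4: s1:14  s2:9  s3:7  s4:5  s5:5  s6:0 → peak 14
Open exchanger@5: s1:14  s2:9  s3:7  s4:0  s5:5  s6:5 → peak 14
Best is Open exchanger@2, peak 14.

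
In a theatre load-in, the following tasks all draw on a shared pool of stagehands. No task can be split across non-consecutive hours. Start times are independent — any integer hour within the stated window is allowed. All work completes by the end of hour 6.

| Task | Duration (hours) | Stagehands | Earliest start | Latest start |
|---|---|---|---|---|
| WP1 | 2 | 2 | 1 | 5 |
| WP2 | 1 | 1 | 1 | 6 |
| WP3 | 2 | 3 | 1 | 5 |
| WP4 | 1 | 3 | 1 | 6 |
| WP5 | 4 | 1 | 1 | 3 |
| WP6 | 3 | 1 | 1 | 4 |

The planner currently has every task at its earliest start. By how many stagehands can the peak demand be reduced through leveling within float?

7

Early-start peak: h1:11  h2:7  h3:2  h4:1  h5:0  h6:0 ⇒ 11.
Leveled (WP1@1, WP2@1, WP3@4, WP4@6, WP5@2, WP6@1): h1:4  h2:4  h3:2  h4:4  h5:4  h6:3 ⇒ 4.
Reduction 11 − 4 = 7.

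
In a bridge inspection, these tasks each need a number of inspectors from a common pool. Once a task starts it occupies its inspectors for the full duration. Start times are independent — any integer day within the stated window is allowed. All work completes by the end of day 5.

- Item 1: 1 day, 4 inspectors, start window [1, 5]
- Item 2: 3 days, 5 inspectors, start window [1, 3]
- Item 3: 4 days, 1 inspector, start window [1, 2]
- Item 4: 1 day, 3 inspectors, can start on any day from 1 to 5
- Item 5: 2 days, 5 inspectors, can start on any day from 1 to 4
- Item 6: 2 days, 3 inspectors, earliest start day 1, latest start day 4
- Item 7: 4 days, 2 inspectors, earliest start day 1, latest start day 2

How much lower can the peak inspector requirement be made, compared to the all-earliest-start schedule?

Early-start peak: d1:23  d2:16  d3:8  d4:3  d5:0 ⇒ 23.
Leveled (Item 1@1, Item 2@1, Item 3@1, Item 4@2, Item 5@4, Item 6@3, Item 7@2): d1:10  d2:11  d3:11  d4:11  d5:7 ⇒ 11.
Reduction 23 − 11 = 12.

12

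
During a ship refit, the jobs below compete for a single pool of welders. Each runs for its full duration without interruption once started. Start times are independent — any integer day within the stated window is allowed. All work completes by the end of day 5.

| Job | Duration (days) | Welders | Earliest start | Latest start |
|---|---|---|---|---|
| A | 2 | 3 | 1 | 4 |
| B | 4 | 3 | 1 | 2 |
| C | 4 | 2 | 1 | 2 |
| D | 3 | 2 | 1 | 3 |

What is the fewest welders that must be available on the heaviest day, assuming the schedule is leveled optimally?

8

Early-start (A@1, B@1, C@1, D@1) gives peak 10: d1:10  d2:10  d3:7  d4:5  d5:0.
Shift D→3.
Schedule A@1, B@1, C@1, D@3: d1:8  d2:8  d3:7  d4:7  d5:2 — peak 8.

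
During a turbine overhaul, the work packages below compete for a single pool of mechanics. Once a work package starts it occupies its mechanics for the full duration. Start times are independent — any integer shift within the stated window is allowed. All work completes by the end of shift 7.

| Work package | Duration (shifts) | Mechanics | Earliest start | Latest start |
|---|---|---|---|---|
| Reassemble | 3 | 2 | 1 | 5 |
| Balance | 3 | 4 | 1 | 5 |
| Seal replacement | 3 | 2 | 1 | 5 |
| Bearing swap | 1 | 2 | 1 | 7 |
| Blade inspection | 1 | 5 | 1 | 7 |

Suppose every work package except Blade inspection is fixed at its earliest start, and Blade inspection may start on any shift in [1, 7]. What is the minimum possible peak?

Blade inspection@1: s1:15  s2:8  s3:8  s4:0  s5:0  s6:0  s7:0 → peak 15
Blade inspection@2: s1:10  s2:13  s3:8  s4:0  s5:0  s6:0  s7:0 → peak 13
Blade inspection@3: s1:10  s2:8  s3:13  s4:0  s5:0  s6:0  s7:0 → peak 13
Blade inspection@4: s1:10  s2:8  s3:8  s4:5  s5:0  s6:0  s7:0 → peak 10
Blade inspection@5: s1:10  s2:8  s3:8  s4:0  s5:5  s6:0  s7:0 → peak 10
Blade inspection@6: s1:10  s2:8  s3:8  s4:0  s5:0  s6:5  s7:0 → peak 10
Blade inspection@7: s1:10  s2:8  s3:8  s4:0  s5:0  s6:0  s7:5 → peak 10
Best is Blade inspection@4, peak 10.

10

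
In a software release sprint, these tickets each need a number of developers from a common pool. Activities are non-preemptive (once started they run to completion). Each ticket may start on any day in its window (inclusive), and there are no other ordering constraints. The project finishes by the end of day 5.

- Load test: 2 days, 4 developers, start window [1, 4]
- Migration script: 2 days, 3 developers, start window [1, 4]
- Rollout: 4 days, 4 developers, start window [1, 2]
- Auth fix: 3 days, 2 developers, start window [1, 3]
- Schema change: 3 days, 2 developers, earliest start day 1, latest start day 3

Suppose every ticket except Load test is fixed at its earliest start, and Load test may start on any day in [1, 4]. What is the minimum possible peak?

11

Load test@1: d1:15  d2:15  d3:8  d4:4  d5:0 → peak 15
Load test@2: d1:11  d2:15  d3:12  d4:4  d5:0 → peak 15
Load test@3: d1:11  d2:11  d3:12  d4:8  d5:0 → peak 12
Load test@4: d1:11  d2:11  d3:8  d4:8  d5:4 → peak 11
Best is Load test@4, peak 11.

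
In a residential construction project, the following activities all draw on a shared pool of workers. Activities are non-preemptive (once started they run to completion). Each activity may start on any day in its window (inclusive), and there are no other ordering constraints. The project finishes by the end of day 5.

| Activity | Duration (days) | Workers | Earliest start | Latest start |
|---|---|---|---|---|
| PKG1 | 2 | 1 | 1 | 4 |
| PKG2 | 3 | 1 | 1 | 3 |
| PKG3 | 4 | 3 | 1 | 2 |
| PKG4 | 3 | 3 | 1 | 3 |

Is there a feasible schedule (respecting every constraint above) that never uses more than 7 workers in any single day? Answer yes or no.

Schedule PKG1@1, PKG2@1, PKG3@1, PKG4@3: d1:5  d2:5  d3:7  d4:6  d5:3 — peak 7 ≤ 7.

yes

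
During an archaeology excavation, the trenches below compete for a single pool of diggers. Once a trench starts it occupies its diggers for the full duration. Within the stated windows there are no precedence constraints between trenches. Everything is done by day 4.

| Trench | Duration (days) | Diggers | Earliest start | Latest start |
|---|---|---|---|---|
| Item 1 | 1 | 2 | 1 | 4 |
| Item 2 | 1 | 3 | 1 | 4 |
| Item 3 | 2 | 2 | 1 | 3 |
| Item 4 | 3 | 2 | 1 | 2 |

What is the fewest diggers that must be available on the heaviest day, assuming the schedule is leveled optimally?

4

Early-start (Item 1@1, Item 2@1, Item 3@1, Item 4@1) gives peak 9: d1:9  d2:4  d3:2  d4:0.
Shift Item 2→4, Item 3→2.
Schedule Item 1@1, Item 2@4, Item 3@2, Item 4@1: d1:4  d2:4  d3:4  d4:3 — peak 4.
Total digger-days = 15 over 4 days ⇒ peak ≥ ⌈15/4⌉ = 4, so 4 is optimal.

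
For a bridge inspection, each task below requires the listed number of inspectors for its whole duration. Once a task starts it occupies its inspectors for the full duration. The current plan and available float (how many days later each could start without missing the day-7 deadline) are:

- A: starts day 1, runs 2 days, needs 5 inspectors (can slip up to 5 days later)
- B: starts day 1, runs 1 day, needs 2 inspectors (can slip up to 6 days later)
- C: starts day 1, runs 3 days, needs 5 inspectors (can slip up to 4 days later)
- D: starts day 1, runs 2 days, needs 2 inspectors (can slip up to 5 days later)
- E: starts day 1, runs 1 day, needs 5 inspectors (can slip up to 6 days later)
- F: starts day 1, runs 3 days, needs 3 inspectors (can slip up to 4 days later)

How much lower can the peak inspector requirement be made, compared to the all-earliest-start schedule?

14

Early-start peak: d1:22  d2:15  d3:8  d4:0  d5:0  d6:0  d7:0 ⇒ 22.
Leveled (A@1, B@1, C@3, D@2, E@6, F@4): d1:7  d2:7  d3:7  d4:8  d5:8  d6:8  d7:0 ⇒ 8.
Reduction 22 − 8 = 14.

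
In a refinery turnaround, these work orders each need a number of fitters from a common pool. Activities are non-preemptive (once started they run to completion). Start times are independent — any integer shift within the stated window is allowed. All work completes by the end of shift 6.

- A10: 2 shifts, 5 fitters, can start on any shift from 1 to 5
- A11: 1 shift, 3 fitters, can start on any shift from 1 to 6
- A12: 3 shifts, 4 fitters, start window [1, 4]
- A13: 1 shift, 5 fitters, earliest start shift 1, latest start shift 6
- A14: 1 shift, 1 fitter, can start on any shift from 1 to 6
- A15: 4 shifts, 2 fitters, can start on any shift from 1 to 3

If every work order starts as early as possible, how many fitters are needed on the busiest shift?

20

Early-start schedule: A10@1, A11@1, A12@1, A13@1, A14@1, A15@1.
Load per shift: shift 1: 20, shift 2: 11, shift 3: 6, shift 4: 2, shift 5: 0, shift 6: 0.
Peak is 20.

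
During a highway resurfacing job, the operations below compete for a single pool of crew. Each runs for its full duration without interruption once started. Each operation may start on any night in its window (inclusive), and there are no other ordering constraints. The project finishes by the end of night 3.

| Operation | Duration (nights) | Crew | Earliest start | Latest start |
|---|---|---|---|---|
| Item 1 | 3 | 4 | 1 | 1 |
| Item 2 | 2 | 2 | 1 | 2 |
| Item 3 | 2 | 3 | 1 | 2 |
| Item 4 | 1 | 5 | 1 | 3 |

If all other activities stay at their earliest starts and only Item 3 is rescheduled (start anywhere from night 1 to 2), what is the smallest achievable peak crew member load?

Item 3@1: n1:14  n2:9  n3:4 → peak 14
Item 3@2: n1:11  n2:9  n3:7 → peak 11
Best is Item 3@2, peak 11.

11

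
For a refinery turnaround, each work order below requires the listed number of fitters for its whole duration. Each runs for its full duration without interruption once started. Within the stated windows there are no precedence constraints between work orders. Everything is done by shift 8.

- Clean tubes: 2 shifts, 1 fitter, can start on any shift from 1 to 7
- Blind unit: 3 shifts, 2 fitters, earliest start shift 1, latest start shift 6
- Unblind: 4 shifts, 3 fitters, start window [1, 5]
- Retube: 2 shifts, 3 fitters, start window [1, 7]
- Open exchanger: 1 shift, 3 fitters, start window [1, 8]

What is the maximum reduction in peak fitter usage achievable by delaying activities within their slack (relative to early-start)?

Early-start peak: s1:12  s2:9  s3:5  s4:3  s5:0  s6:0  s7:0  s8:0 ⇒ 12.
Leveled (Clean tubes@1, Blind unit@2, Unblind@3, Retube@7, Open exchanger@1): s1:4  s2:3  s3:5  s4:5  s5:3  s6:3  s7:3  s8:3 ⇒ 5.
Reduction 12 − 5 = 7.

7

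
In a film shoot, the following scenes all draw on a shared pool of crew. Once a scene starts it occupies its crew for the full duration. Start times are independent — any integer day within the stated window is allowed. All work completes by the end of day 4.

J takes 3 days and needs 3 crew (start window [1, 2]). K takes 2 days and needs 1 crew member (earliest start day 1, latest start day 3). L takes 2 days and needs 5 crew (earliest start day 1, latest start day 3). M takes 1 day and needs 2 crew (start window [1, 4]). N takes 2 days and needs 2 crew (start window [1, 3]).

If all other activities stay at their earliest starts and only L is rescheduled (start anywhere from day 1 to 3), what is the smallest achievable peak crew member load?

L@1: d1:13  d2:11  d3:3  d4:0 → peak 13
L@2: d1:8  d2:11  d3:8  d4:0 → peak 11
L@3: d1:8  d2:6  d3:8  d4:5 → peak 8
Best is L@3, peak 8.

8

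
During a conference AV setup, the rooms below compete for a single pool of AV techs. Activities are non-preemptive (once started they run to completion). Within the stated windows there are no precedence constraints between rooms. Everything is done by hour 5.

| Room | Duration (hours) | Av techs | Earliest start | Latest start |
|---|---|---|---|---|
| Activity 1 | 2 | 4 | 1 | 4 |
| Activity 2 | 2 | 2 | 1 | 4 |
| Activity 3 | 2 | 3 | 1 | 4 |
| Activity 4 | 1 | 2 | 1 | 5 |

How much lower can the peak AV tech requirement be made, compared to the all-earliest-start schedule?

6

Early-start peak: h1:11  h2:9  h3:0  h4:0  h5:0 ⇒ 11.
Leveled (Activity 1@1, Activity 2@3, Activity 3@3, Activity 4@5): h1:4  h2:4  h3:5  h4:5  h5:2 ⇒ 5.
Reduction 11 − 5 = 6.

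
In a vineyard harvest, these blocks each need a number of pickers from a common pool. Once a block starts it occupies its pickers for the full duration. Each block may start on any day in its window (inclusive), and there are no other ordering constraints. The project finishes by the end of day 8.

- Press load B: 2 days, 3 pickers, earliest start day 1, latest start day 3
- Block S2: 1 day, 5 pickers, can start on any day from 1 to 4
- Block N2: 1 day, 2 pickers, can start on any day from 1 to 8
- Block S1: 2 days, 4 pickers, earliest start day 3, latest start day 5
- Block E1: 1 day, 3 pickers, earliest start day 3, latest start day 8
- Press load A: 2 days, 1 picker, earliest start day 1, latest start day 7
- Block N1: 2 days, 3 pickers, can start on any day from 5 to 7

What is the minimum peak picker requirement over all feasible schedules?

Early-start (Press load B@1, Block S2@1, Block N2@1, Block S1@3, Block E1@3, Press load A@1, Block N1@5) gives peak 11: d1:11  d2:4  d3:7  d4:4  d5:3  d6:3  d7:0  d8:0.
Shift Block S2→3, Block S1→4, Block E1→6, Press load A→4, Block N1→7.
Schedule Press load B@1, Block S2@3, Block N2@1, Block S1@4, Block E1@6, Press load A@4, Block N1@7: d1:5  d2:3  d3:5  d4:5  d5:5  d6:3  d7:3  d8:3 — peak 5.

5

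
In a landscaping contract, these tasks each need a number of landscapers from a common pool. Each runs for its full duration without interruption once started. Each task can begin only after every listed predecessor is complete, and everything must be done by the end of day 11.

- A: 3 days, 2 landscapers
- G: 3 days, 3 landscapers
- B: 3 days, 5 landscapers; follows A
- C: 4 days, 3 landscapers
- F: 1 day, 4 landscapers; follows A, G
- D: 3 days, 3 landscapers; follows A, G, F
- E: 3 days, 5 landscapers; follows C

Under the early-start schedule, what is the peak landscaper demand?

13

Early-start schedule: A@1, G@1, B@4, C@1, F@4, D@5, E@5.
Load per day: day 1: 8, day 2: 8, day 3: 8, day 4: 12, day 5: 13, day 6: 13, day 7: 8, day 8: 0, day 9: 0, day 10: 0, day 11: 0.
Peak is 13.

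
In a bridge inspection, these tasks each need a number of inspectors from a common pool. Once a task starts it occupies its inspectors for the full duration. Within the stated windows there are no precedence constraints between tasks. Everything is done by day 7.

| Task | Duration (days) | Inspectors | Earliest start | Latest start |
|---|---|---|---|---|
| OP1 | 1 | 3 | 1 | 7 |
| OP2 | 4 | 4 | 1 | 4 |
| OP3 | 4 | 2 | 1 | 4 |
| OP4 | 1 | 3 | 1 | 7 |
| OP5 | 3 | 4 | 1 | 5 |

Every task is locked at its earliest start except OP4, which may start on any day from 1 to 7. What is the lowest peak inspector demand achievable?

OP4@1: d1:16  d2:10  d3:10  d4:6  d5:0  d6:0  d7:0 → peak 16
OP4@2: d1:13  d2:13  d3:10  d4:6  d5:0  d6:0  d7:0 → peak 13
OP4@3: d1:13  d2:10  d3:13  d4:6  d5:0  d6:0  d7:0 → peak 13
OP4@4: d1:13  d2:10  d3:10  d4:9  d5:0  d6:0  d7:0 → peak 13
OP4@5: d1:13  d2:10  d3:10  d4:6  d5:3  d6:0  d7:0 → peak 13
OP4@6: d1:13  d2:10  d3:10  d4:6  d5:0  d6:3  d7:0 → peak 13
OP4@7: d1:13  d2:10  d3:10  d4:6  d5:0  d6:0  d7:3 → peak 13
Best is OP4@2, peak 13.

13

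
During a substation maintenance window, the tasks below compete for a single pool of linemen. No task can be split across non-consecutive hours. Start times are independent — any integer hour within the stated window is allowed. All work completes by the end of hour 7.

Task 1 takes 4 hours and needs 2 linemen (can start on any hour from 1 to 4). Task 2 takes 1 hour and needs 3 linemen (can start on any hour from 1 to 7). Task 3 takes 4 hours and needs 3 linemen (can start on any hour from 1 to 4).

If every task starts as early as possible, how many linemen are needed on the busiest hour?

Early-start schedule: Task 1@1, Task 2@1, Task 3@1.
Load per hour: hour 1: 8, hour 2: 5, hour 3: 5, hour 4: 5, hour 5: 0, hour 6: 0, hour 7: 0.
Peak is 8.

8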